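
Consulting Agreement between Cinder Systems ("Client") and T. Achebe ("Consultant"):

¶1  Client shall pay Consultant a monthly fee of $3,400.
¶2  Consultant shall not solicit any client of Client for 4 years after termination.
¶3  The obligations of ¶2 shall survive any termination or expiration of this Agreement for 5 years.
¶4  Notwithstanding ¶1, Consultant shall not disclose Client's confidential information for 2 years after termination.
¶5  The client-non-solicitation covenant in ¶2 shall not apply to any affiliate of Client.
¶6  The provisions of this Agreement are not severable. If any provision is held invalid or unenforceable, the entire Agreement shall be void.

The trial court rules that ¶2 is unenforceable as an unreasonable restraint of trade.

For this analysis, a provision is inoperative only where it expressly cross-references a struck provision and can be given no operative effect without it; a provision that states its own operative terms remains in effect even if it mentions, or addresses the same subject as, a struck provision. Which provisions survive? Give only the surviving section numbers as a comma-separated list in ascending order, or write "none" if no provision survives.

¶2 is struck. ¶3 merely fixes the survival period for ¶2; with ¶2 gone it has nothing to operate on and falls away. ¶5 has no operative effect of its own apart from ¶2 and is therefore inoperative. ¶6 provides that the Agreement is not severable, so the invalidity of any one provision voids the entire Agreement. No provision of the Agreement survives.

none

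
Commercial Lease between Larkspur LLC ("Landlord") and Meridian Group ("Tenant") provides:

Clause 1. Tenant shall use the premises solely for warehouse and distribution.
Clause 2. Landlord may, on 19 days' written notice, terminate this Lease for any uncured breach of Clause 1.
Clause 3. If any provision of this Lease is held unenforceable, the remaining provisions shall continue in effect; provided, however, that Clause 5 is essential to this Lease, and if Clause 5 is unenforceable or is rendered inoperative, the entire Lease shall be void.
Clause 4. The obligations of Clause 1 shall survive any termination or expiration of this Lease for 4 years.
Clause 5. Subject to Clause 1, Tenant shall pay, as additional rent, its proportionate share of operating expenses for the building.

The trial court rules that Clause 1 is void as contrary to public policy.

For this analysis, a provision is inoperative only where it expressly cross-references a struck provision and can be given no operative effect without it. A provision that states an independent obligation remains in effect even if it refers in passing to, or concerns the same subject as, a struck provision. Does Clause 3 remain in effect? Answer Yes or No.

Clause 1 is struck. Clause 2 has no operative effect of its own apart from Clause 1 and is therefore inoperative. Clause 4 merely fixes the survival period for Clause 1; with Clause 1 gone it has nothing to operate on and falls away. Although Clause 5 refers to Clause 1, its operative terms do not depend on Clause 1, so it remains in effect. Clause 3 makes Clause 5 an essential term, but Clause 5 is unaffected, so the severability proviso in Clause 3 preserves the remaining provisions. The provisions still in force are Clause 3 and Clause 5. Clause 3 is among the surviving provisions, so the answer is yes.

Yes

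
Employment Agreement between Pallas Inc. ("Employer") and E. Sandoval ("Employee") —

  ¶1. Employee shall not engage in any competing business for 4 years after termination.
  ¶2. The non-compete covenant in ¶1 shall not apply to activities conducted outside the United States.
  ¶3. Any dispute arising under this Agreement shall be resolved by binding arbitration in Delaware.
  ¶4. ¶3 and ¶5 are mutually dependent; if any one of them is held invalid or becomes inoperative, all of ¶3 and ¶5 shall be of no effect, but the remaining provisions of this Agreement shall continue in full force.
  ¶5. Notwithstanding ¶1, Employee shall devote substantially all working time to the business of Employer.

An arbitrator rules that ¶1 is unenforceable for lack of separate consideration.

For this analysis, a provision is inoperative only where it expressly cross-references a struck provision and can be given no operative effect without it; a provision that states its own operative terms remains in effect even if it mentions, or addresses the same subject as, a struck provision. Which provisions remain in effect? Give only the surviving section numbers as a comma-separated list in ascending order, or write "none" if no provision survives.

3, 4, 5

¶1 is struck. ¶2 does nothing except set the carve-out from the non-compete covenant by reference to ¶1; with ¶1 gone it has no independent effect and is inoperative. ¶5 mentions ¶1 but its own obligation stands independently of ¶1, so ¶5 is not affected. ¶4 ties ¶3 and ¶5 together, but none of those is affected here; the remaining provisions continue in force under ¶4. ¶3, ¶4, and ¶5 remain in effect.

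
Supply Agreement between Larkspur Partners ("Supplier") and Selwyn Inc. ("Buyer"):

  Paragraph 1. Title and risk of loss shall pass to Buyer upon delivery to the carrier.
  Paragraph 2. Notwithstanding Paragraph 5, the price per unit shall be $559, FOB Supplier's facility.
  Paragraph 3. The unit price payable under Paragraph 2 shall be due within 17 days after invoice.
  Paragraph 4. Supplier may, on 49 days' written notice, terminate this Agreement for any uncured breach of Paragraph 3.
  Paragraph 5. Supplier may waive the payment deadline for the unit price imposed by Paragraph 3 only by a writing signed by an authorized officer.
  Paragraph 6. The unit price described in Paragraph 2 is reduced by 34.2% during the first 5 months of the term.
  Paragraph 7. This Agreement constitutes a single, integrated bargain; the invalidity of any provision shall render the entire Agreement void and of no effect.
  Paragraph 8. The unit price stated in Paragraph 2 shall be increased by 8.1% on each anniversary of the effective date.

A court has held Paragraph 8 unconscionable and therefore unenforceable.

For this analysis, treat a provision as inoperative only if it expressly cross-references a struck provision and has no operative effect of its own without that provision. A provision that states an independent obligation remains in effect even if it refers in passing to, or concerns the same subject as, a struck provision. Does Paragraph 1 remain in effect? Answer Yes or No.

Paragraph 8 is struck. No other provision's operative terms depend on Paragraph 8. Paragraph 7 provides that the Agreement is not severable, so the invalidity of any one provision voids the entire Agreement. No provision of the Agreement survives. Paragraph 1 is among the inoperative provisions, so the answer is no.

No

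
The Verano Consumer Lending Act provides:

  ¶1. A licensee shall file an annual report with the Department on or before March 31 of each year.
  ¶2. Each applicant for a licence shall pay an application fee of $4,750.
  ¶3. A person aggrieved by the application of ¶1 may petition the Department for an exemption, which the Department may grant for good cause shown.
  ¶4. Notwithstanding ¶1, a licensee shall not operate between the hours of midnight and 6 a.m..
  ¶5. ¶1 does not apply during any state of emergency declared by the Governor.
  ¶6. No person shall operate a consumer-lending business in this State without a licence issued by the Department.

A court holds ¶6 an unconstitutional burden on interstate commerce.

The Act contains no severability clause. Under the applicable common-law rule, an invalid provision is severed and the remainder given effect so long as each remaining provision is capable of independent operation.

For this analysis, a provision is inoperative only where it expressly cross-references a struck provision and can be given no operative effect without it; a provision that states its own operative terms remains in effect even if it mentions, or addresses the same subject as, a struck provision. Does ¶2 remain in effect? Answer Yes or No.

¶6 is struck. Nothing else in the Act is defined by reference to ¶6. With no severability clause, the stated default rule severs what cannot stand and enforces each remaining provision that can operate on its own. The provisions still in force are ¶1, ¶2, ¶3, ¶4, and ¶5. ¶2 is among the surviving provisions, so the answer is yes.

Yes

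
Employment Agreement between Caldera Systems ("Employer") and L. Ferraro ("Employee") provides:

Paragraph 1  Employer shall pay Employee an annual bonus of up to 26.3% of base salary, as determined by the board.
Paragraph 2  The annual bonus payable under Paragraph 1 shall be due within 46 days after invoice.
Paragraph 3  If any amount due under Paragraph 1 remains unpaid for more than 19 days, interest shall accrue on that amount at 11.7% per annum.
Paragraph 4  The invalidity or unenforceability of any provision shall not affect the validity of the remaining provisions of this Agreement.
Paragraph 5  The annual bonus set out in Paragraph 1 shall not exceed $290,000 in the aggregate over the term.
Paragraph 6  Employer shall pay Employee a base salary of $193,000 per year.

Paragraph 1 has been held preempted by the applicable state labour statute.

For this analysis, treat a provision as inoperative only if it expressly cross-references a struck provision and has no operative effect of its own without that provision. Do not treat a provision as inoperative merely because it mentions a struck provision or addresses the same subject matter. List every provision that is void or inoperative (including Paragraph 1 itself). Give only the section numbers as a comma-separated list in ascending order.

Paragraph 1 is struck. Paragraph 2 has no operative effect of its own apart from Paragraph 1 and is therefore inoperative. The whole of Paragraph 3 is the default interest on the annual bonus, defined by reference to Paragraph 1, so Paragraph 3 cannot stand once Paragraph 1 is removed. Paragraph 5 does nothing except set the aggregate cap on the annual bonus by reference to Paragraph 1; with Paragraph 1 gone it has no independent effect and is inoperative. Paragraph 4 is a severability clause and preserves every provision that can still be given independent effect. Paragraph 4 and Paragraph 6 remain in effect.

1, 2, 3, 5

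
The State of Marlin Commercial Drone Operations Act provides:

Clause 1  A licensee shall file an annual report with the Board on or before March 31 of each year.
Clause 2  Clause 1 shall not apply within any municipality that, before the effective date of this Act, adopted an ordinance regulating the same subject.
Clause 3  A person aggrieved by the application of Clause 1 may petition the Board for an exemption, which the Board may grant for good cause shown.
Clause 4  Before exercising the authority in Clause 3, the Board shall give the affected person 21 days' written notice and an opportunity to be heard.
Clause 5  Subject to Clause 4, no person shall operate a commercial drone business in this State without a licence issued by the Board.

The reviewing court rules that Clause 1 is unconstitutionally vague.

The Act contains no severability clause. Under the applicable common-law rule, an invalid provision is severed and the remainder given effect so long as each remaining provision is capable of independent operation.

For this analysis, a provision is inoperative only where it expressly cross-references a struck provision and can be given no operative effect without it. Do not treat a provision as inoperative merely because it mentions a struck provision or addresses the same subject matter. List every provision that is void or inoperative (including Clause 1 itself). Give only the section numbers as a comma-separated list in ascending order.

1, 2, 3, 4

Clause 1 is struck. Clause 2 has no operative effect of its own apart from Clause 1 and is therefore inoperative. Clause 3 merely fixes the exemption procedure for Clause 1; with Clause 1 gone it has nothing to operate on and falls away. The only function of Clause 4 is the notice-and-hearing requirement for Clause 3, so it cannot stand once Clause 3 is removed. Clause 5 mentions Clause 4 but its own obligation stands independently of Clause 4, so Clause 5 is not affected. Under the stated default rule, only provisions that cannot operate independently fall away; the rest are enforced. Only Clause 5 remains in effect.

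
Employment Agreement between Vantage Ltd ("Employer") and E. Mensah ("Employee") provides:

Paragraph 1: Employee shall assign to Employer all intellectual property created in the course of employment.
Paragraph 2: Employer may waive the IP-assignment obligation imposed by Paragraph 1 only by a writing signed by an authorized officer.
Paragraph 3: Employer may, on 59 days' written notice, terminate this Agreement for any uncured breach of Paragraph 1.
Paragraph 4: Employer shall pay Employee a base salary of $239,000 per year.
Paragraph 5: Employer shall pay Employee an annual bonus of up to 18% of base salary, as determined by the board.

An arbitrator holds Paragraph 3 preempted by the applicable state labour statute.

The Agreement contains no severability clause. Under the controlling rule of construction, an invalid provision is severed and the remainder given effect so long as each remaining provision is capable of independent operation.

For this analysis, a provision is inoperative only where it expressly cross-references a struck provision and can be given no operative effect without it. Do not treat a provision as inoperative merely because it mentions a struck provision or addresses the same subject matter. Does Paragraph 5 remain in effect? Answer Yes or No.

Yes

Paragraph 3 is struck. Nothing else in the Agreement is defined by reference to Paragraph 3. With no severability clause, the stated default rule severs what cannot stand and enforces each remaining provision that can operate on its own. That leaves Paragraph 1, Paragraph 2, Paragraph 4, and Paragraph 5 in effect. Paragraph 5 is among the surviving provisions, so the answer is yes.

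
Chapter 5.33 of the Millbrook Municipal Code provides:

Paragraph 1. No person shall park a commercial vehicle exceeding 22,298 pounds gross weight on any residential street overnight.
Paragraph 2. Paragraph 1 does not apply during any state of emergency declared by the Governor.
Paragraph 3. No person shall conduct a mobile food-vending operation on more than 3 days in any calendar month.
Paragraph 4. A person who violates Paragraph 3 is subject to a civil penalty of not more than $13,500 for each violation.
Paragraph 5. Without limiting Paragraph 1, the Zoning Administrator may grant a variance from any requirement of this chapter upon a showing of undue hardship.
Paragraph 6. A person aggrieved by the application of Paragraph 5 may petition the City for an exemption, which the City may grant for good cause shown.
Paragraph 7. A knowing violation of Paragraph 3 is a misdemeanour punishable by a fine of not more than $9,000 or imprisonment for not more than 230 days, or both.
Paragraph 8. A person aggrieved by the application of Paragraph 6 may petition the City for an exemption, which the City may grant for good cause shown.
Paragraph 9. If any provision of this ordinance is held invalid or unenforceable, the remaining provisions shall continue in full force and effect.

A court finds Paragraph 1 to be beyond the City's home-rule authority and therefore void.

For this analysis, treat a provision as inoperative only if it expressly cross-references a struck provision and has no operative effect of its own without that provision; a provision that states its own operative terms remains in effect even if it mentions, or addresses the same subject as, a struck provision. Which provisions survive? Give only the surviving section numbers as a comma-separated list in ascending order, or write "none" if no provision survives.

Paragraph 1 is struck. Paragraph 2 merely fixes the emergency suspension of Paragraph 1; with Paragraph 1 gone it has nothing to operate on and falls away. Although Paragraph 5 refers to Paragraph 1, its operative terms do not depend on Paragraph 1, so it remains in effect. Paragraph 9 is a severability clause and preserves every provision that can still be given independent effect. That leaves Paragraph 3, Paragraph 4, Paragraph 5, Paragraph 6, Paragraph 7, Paragraph 8, and Paragraph 9 in effect.

3, 4, 5, 6, 7, 8, 9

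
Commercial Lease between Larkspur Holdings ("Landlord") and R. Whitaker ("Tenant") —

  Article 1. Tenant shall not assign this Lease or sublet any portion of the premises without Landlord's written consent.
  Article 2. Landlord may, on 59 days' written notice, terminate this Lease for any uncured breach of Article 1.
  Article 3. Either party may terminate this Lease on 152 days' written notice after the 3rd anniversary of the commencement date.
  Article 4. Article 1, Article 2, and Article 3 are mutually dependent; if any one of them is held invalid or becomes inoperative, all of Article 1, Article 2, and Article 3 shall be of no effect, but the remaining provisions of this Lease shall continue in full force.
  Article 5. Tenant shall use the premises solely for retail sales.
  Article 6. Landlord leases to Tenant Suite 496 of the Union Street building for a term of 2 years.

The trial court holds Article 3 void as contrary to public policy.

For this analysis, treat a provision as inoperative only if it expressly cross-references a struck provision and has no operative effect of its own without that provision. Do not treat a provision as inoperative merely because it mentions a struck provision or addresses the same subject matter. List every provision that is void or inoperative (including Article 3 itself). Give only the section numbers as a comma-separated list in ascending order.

Article 3 is struck. No other provision's operative terms depend on Article 3. Article 4 declares Article 1, Article 2, and Article 3 mutually dependent; since one of them has fallen, all of them are of no effect. That brings down Article 1 and Article 2 as well. The remainder continues in force under Article 4. That leaves Article 4, Article 5, and Article 6 in effect.

1, 2, 3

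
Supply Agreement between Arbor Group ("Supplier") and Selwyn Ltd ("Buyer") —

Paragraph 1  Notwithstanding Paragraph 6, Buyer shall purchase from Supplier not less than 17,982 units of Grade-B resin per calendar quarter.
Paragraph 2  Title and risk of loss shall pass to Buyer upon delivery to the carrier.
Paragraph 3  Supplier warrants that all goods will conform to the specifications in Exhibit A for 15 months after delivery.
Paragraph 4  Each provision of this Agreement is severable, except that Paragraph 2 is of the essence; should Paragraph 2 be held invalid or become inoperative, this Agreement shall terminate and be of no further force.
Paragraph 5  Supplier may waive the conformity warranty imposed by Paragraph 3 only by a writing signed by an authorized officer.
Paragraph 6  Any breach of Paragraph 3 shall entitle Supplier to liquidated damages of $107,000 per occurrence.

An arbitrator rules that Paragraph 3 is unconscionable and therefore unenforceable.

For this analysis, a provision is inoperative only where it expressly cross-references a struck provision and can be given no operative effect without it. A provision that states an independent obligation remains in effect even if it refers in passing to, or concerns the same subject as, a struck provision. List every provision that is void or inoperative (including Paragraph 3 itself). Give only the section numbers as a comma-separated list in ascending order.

3, 5, 6

Paragraph 3 is struck. Paragraph 5 has no operative effect of its own apart from Paragraph 3 and is therefore inoperative. Paragraph 6 has no operative effect of its own apart from Paragraph 3 and is therefore inoperative. Although Paragraph 1 refers to Paragraph 6, its operative terms do not depend on Paragraph 6, so it remains in effect. Paragraph 4 makes Paragraph 2 an essential term, but Paragraph 2 is unaffected, so the severability proviso in Paragraph 4 preserves the remaining provisions. That leaves Paragraph 1, Paragraph 2, and Paragraph 4 in effect.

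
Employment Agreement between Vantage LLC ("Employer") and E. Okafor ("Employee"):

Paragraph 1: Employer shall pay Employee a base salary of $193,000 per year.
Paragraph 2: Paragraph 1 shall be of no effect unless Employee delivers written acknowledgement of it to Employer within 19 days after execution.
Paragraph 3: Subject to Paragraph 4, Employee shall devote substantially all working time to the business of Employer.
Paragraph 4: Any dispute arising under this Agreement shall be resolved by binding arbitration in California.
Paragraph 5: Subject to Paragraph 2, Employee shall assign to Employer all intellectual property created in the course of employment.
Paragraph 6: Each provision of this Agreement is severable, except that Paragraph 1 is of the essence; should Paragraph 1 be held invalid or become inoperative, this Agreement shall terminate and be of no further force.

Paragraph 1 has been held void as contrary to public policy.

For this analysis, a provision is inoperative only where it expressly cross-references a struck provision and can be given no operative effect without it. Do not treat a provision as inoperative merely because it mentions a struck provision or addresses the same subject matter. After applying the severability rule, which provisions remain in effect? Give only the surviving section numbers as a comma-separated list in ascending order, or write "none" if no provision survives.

none

Paragraph 1 is struck. Paragraph 2 has no operative effect of its own apart from Paragraph 1 and is therefore inoperative. Paragraph 6 makes Paragraph 1 an essential term, and Paragraph 1 is the provision held invalid; under Paragraph 6, the entire Agreement is therefore void. No provision of the Agreement survives.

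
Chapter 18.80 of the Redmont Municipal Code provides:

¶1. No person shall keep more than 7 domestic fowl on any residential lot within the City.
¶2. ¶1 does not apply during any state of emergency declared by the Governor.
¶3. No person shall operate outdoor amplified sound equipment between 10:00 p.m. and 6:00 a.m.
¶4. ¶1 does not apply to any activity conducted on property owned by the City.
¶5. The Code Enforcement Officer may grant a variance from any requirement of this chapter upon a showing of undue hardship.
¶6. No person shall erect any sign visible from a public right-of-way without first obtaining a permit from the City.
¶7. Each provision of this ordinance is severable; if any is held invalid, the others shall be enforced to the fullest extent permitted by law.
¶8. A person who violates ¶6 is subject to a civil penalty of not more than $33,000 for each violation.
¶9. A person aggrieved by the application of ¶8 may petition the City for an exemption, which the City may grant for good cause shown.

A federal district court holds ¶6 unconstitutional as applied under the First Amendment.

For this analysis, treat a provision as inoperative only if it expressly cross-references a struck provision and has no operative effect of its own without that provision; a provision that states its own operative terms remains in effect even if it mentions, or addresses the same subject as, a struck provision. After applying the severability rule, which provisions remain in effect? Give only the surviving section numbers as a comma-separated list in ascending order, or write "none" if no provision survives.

1, 2, 3, 4, 5, 7

¶6 is struck. ¶8 has no operative effect of its own apart from ¶6 and is therefore inoperative. ¶9 merely fixes the exemption procedure for ¶8; with ¶8 gone it has nothing to operate on and falls away. ¶7 is a severability clause and preserves every provision that can still be given independent effect. The provisions still in force are ¶1, ¶2, ¶3, ¶4, ¶5, and ¶7.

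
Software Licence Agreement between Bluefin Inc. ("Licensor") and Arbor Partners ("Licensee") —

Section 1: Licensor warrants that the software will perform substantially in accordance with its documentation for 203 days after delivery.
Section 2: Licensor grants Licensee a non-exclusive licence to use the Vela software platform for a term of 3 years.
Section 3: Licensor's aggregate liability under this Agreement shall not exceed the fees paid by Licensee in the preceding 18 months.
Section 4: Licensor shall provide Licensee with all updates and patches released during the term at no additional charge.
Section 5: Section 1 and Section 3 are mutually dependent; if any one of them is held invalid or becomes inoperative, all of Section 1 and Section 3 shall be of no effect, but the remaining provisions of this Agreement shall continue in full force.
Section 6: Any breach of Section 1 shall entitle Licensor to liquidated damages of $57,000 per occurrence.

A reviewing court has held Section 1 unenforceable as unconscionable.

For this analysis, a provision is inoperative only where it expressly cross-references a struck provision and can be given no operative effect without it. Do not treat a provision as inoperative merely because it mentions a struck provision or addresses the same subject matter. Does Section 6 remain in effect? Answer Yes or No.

Section 1 is struck. Section 6 operates only by reference to Section 1, so it falls with Section 1. Section 5 declares Section 1 and Section 3 mutually dependent; since one of them has fallen, all of them are of no effect. That brings down Section 3 as well. The remainder continues in force under Section 5. The provisions still in force are Section 2, Section 4, and Section 5. Section 6 is among the inoperative provisions, so the answer is no.

No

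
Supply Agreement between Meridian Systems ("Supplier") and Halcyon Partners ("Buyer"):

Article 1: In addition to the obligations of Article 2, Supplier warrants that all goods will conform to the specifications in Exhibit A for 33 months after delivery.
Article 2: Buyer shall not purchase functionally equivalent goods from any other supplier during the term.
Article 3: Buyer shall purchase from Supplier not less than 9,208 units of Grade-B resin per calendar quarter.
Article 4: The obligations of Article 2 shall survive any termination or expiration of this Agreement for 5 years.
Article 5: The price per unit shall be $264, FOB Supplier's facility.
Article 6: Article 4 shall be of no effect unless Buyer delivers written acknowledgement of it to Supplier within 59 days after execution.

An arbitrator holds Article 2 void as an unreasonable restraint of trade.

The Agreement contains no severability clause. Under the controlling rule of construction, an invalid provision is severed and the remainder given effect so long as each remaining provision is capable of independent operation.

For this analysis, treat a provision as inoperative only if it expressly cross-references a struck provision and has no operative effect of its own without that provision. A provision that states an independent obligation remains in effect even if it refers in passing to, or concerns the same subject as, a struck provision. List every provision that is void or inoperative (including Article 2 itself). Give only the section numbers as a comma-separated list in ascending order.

Article 2 is struck. The only function of Article 4 is the survival period for Article 2, so it cannot stand once Article 2 is removed. Article 6 merely fixes the acknowledgement condition for Article 4; with Article 4 gone it has nothing to operate on and falls away. Although Article 1 refers to Article 2, its operative terms do not depend on Article 2, so it remains in effect. With no severability clause, the stated default rule severs what cannot stand and enforces each remaining provision that can operate on its own. The provisions still in force are Article 1, Article 3, and Article 5.

2, 4, 6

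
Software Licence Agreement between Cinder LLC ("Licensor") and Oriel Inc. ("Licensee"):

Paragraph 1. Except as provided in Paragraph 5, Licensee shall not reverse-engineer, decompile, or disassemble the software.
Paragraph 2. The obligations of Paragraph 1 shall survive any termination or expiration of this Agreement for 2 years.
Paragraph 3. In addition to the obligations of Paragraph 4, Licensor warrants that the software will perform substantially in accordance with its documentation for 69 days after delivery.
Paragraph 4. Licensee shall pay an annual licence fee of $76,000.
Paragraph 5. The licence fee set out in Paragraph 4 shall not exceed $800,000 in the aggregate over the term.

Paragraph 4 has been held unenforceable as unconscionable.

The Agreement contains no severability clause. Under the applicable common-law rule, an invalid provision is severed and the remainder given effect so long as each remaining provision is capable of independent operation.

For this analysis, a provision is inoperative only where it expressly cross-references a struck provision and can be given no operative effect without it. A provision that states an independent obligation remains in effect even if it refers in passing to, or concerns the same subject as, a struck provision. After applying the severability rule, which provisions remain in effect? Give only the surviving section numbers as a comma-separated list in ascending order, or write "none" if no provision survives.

1, 2, 3

Paragraph 4 is struck. The whole of Paragraph 5 is the aggregate cap on the licence fee, defined by reference to Paragraph 4, so Paragraph 5 cannot stand once Paragraph 4 is removed. Although Paragraph 1 refers to Paragraph 5, its operative terms do not depend on Paragraph 5, so it remains in effect. Paragraph 3 mentions Paragraph 4 but its own obligation stands independently of Paragraph 4, so Paragraph 3 is not affected. Under the stated default rule, only provisions that cannot operate independently fall away; the rest are enforced. That leaves Paragraph 1, Paragraph 2, and Paragraph 3 in effect.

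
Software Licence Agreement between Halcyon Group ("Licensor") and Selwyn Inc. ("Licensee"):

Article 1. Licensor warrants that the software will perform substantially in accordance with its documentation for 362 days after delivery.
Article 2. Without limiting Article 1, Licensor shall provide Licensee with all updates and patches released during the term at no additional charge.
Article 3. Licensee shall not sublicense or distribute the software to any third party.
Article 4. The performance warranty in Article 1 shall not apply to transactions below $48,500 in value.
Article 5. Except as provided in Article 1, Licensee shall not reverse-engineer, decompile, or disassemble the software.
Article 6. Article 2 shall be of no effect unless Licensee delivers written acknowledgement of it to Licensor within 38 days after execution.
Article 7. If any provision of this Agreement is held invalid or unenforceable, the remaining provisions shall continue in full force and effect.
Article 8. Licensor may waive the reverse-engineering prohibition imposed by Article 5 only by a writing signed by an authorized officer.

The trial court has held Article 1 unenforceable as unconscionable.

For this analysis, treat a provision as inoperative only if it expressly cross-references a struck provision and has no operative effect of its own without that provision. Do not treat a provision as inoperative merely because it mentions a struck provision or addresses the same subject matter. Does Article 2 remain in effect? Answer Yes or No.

Article 1 is struck. Article 4 has no operative effect of its own apart from Article 1 and is therefore inoperative. Article 5 mentions Article 1 but its own obligation stands independently of Article 1, so Article 5 is not affected. Although Article 2 refers to Article 1, its operative terms do not depend on Article 1, so it remains in effect. Under the severability clause in Article 7, the remaining provisions continue in force. That leaves Article 2, Article 3, Article 5, Article 6, Article 7, and Article 8 in effect. Article 2 is among the surviving provisions, so the answer is yes.

Yes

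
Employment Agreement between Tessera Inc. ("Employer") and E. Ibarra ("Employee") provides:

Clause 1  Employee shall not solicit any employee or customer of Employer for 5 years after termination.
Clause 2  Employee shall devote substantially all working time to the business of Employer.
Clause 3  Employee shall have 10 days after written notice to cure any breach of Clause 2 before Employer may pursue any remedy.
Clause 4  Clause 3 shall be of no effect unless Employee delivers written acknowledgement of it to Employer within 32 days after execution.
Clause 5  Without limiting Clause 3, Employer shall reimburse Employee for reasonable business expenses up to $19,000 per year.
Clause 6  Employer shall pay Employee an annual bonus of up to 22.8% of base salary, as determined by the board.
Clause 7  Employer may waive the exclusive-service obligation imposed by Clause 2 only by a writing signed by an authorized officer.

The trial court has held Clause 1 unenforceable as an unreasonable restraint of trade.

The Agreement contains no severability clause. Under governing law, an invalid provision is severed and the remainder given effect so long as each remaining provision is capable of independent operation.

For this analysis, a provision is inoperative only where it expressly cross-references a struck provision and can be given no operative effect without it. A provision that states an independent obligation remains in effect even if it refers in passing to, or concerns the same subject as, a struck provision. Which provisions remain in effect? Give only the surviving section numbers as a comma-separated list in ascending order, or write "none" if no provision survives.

Clause 1 is struck. No other provision's operative terms depend on Clause 1. Under the stated default rule, only provisions that cannot operate independently fall away; the rest are enforced. That leaves Clause 2, Clause 3, Clause 4, Clause 5, Clause 6, and Clause 7 in effect.

2, 3, 4, 5, 6, 7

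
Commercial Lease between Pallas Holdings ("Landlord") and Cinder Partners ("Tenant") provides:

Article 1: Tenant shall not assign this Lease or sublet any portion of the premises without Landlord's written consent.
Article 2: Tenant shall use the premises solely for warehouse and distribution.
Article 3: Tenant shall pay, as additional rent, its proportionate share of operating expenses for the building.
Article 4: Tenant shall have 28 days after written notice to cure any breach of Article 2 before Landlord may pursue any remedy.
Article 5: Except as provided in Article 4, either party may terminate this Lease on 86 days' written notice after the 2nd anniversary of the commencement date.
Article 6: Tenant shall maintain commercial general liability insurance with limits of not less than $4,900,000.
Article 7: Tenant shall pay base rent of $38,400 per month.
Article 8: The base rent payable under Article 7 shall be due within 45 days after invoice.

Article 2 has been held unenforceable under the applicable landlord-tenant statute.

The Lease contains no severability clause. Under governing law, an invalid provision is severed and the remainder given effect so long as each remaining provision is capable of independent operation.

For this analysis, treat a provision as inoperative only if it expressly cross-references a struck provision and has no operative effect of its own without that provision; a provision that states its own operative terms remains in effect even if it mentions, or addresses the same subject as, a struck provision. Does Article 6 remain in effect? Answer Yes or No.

Article 2 is struck. The only function of Article 4 is the cure period for breach of Article 2, so it cannot stand once Article 2 is removed. Article 5 mentions Article 4 but its own obligation stands independently of Article 4, so Article 5 is not affected. With no severability clause, the stated default rule severs what cannot stand and enforces each remaining provision that can operate on its own. That leaves Article 1, Article 3, Article 5, Article 6, Article 7, and Article 8 in effect. Article 6 is among the surviving provisions, so the answer is yes.

Yes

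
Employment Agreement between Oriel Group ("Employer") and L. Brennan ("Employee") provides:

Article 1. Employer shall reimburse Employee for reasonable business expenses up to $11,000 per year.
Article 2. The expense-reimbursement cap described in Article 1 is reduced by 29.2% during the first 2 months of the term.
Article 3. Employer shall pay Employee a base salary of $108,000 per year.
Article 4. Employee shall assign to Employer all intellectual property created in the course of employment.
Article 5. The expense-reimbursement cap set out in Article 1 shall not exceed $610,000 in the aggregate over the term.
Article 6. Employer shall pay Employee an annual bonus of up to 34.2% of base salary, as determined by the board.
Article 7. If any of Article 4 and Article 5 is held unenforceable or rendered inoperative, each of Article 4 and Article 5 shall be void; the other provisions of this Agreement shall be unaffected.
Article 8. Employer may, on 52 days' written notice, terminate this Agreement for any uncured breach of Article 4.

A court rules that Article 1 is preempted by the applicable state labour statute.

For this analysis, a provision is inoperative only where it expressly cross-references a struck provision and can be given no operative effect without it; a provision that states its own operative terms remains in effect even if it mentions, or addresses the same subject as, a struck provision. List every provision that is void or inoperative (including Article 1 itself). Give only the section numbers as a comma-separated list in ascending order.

Article 1 is struck. Article 2 has no operative effect of its own apart from Article 1 and is therefore inoperative. Article 5 operates only by reference to Article 1, so it falls with Article 1. Article 7 declares Article 4 and Article 5 mutually dependent; since one of them has fallen, all of them are of no effect. That brings down Article 4 as well. Article 8 in turn depends solely on a provision now struck and likewise falls. The remainder continues in force under Article 7. That leaves Article 3, Article 6, and Article 7 in effect.

1, 2, 4, 5, 8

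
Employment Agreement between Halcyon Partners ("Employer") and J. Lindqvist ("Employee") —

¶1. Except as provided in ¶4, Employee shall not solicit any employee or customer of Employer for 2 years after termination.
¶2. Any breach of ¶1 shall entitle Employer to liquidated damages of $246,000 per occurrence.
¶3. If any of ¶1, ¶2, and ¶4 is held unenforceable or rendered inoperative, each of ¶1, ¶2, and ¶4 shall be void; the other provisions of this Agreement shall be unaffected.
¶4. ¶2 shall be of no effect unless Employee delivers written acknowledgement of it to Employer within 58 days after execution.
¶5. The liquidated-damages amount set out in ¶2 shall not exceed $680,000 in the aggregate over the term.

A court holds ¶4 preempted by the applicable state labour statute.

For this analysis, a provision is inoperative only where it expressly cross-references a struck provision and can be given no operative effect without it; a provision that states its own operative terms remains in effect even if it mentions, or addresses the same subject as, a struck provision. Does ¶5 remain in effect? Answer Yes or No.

¶4 is struck. No other provision's operative terms depend on ¶4. ¶3 declares ¶1, ¶2, and ¶4 mutually dependent; since one of them has fallen, all of them are of no effect. That brings down ¶1 and ¶2 as well. ¶5 in turn depends solely on a provision now struck and likewise falls. The remainder continues in force under ¶3. Only ¶3 remains in effect. ¶5 is among the inoperative provisions, so the answer is no.

No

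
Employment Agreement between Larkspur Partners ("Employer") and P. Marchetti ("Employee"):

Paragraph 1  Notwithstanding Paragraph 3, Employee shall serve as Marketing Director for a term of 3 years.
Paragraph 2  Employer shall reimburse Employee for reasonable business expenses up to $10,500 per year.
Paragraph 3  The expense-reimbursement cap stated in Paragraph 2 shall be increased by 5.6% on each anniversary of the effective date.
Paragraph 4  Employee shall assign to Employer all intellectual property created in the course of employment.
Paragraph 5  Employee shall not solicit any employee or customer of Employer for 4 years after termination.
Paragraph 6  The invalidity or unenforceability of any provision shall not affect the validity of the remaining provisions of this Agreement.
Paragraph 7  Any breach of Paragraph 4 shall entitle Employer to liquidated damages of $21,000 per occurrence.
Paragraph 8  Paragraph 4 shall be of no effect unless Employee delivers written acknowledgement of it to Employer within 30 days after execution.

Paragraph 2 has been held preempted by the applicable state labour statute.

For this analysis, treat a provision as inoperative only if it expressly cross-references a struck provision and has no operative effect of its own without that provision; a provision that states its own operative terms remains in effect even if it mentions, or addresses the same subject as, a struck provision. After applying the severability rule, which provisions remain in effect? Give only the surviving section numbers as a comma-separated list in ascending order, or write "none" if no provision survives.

Paragraph 2 is struck. The whole of Paragraph 3 is the escalation of the expense-reimbursement cap, defined by reference to Paragraph 2, so Paragraph 3 cannot stand once Paragraph 2 is removed. Although Paragraph 1 refers to Paragraph 3, its operative terms do not depend on Paragraph 3, so it remains in effect. Under the severability clause in Paragraph 6, the remaining provisions continue in force. That leaves Paragraph 1, Paragraph 4, Paragraph 5, Paragraph 6, Paragraph 7, and Paragraph 8 in effect.

1, 4, 5, 6, 7, 8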